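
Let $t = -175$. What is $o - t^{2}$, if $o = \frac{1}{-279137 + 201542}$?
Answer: $- \frac{2376346876}{77595} \approx -30625.0$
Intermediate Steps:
$o = - \frac{1}{77595}$ ($o = \frac{1}{-77595} = - \frac{1}{77595} \approx -1.2887 \cdot 10^{-5}$)
$o - t^{2} = - \frac{1}{77595} - \left(-175\right)^{2} = - \frac{1}{77595} - 30625 = - \frac{2376346876}{77595}$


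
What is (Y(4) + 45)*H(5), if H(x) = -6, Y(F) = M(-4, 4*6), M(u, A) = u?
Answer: -246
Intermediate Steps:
Y(F) = -4
(Y(4) + 45)*H(5) = (-4 + 45)*(-6) = 41*(-6) = -246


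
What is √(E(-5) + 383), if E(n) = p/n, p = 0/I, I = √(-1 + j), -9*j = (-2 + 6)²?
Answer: √383 ≈ 19.570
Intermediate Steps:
j = -16/9 (j = -(-2 + 6)²/9 = -⅑*4² = -⅑*16 = -16/9 ≈ -1.7778)
I = 5*I/3 (I = √(-1 - 16/9) = √(-25/9) = 5*I/3 ≈ 1.6667*I)
p = 0 (p = 0/((5*I/3)) = 0*(-3*I/5) = 0)
E(n) = 0 (E(n) = 0/n = 0)
√(E(-5) + 383) = √(0 + 383) = √383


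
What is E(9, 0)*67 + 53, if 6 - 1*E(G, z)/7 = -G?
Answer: 7088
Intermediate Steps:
E(G, z) = 42 + 7*G (E(G, z) = 42 - (-7)*G = 42 + 7*G)
E(9, 0)*67 + 53 = (42 + 7*9)*67 + 53 = (42 + 63)*67 + 53 = 105*67 + 53 = 7035 + 53 = 7088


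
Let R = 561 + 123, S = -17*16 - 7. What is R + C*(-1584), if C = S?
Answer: 442620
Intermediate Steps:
S = -279 (S = -272 - 7 = -279)
R = 684
C = -279
R + C*(-1584) = 684 - 279*(-1584) = 684 + 441936 = 442620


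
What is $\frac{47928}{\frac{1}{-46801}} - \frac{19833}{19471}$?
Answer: $- \frac{43674978144321}{19471} \approx -2.2431 \cdot 10^{9}$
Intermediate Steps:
$\frac{47928}{\frac{1}{-46801}} - \frac{19833}{19471} = \frac{47928}{- \frac{1}{46801}} - \frac{19833}{19471} = 47928 \left(-46801\right) - \frac{19833}{19471} = -2243078328 - \frac{19833}{19471} = - \frac{43674978144321}{19471}$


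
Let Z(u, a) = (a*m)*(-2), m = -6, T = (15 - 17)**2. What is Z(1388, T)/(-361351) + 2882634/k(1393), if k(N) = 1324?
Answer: 520821307491/239214362 ≈ 2177.2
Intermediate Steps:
T = 4 (T = (-2)**2 = 4)
Z(u, a) = 12*a (Z(u, a) = (a*(-6))*(-2) = -6*a*(-2) = 12*a)
Z(1388, T)/(-361351) + 2882634/k(1393) = (12*4)/(-361351) + 2882634/1324 = 48*(-1/361351) + 2882634*(1/1324) = -48/361351 + 1441317/662 = 520821307491/239214362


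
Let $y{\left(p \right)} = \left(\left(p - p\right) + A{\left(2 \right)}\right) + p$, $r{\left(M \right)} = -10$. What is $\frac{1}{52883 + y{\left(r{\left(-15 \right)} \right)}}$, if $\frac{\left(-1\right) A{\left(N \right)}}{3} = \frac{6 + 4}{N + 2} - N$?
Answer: $\frac{2}{105743} \approx 1.8914 \cdot 10^{-5}$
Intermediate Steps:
$A{\left(N \right)} = - \frac{30}{2 + N} + 3 N$ ($A{\left(N \right)} = - 3 \left(\frac{6 + 4}{N + 2} - N\right) = - 3 \left(\frac{10}{2 + N} - N\right) = - 3 \left(- N + \frac{10}{2 + N}\right) = - \frac{30}{2 + N} + 3 N$)
$y{\left(p \right)} = - \frac{3}{2} + p$ ($y{\left(p \right)} = \left(\left(p - p\right) + \frac{3 \left(-10 + 2^{2} + 2 \cdot 2\right)}{2 + 2}\right) + p = \left(0 + \frac{3 \left(-10 + 4 + 4\right)}{4}\right) + p = \left(0 + 3 \cdot \frac{1}{4} \left(-2\right)\right) + p = \left(0 - \frac{3}{2}\right) + p = - \frac{3}{2} + p$)
$\frac{1}{52883 + y{\left(r{\left(-15 \right)} \right)}} = \frac{1}{52883 - \frac{23}{2}} = \frac{1}{\frac{105743}{2}} = \frac{2}{105743}$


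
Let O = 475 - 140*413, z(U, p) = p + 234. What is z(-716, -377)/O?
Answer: 143/57345 ≈ 0.0024937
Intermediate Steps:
z(U, p) = 234 + p
O = -57345 (O = 475 - 57820 = -57345)
z(-716, -377)/O = (234 - 377)/(-57345) = -143*(-1/57345) = 143/57345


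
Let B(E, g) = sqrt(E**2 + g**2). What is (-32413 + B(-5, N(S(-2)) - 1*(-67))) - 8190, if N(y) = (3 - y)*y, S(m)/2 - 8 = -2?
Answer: -40603 + sqrt(1706) ≈ -40562.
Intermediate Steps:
S(m) = 12 (S(m) = 16 + 2*(-2) = 16 - 4 = 12)
N(y) = y*(3 - y)
(-32413 + B(-5, N(S(-2)) - 1*(-67))) - 8190 = (-32413 + sqrt((-5)**2 + (12*(3 - 1*12) - 1*(-67))**2)) - 8190 = (-32413 + sqrt(25 + (12*(3 - 12) + 67)**2)) - 8190 = (-32413 + sqrt(25 + (12*(-9) + 67)**2)) - 8190 = (-32413 + sqrt(25 + (-108 + 67)**2)) - 8190 = (-32413 + sqrt(25 + (-41)**2)) - 8190 = (-32413 + sqrt(25 + 1681)) - 8190 = (-32413 + sqrt(1706)) - 8190 = -40603 + sqrt(1706)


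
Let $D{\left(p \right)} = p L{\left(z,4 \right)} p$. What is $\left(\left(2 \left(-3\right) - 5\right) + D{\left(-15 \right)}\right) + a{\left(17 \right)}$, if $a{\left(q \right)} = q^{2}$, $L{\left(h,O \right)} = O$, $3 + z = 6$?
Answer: $1178$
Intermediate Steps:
$z = 3$ ($z = -3 + 6 = 3$)
$D{\left(p \right)} = 4 p^{2}$ ($D{\left(p \right)} = p 4 p = 4 p p = 4 p^{2}$)
$\left(\left(2 \left(-3\right) - 5\right) + D{\left(-15 \right)}\right) + a{\left(17 \right)} = \left(\left(2 \left(-3\right) - 5\right) + 4 \left(-15\right)^{2}\right) + 17^{2} = \left(\left(-6 - 5\right) + 4 \cdot 225\right) + 289 = \left(-11 + 900\right) + 289 = 889 + 289 = 1178$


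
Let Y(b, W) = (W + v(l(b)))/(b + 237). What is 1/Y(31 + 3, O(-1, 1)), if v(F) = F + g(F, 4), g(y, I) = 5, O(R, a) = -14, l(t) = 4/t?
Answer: -4607/151 ≈ -30.510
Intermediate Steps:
v(F) = 5 + F (v(F) = F + 5 = 5 + F)
Y(b, W) = (5 + W + 4/b)/(237 + b) (Y(b, W) = (W + (5 + 4/b))/(b + 237) = (5 + W + 4/b)/(237 + b))
1/Y(31 + 3, O(-1, 1)) = 1/((4 + 5*(31 + 3) - 14*(31 + 3))/((31 + 3)*(237 + (31 + 3)))) = 1/((4 + 5*34 - 14*34)/(34*(237 + 34))) = 1/((1/34)*(4 + 170 - 476)/271) = 1/((1/34)*(1/271)*(-302)) = 1/(-151/4607) = -4607/151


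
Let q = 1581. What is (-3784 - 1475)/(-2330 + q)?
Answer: 5259/749 ≈ 7.0214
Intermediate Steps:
(-3784 - 1475)/(-2330 + q) = (-3784 - 1475)/(-2330 + 1581) = -5259/(-749) = -5259*(-1/749) = 5259/749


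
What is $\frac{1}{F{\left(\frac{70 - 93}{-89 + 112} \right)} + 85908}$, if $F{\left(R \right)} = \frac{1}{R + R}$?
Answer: $\frac{2}{171815} \approx 1.164 \cdot 10^{-5}$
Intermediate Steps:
$F{\left(R \right)} = \frac{1}{2 R}$
$\frac{1}{F{\left(\frac{70 - 93}{-89 + 112} \right)} + 85908} = \frac{1}{\frac{1}{2 \frac{70 - 93}{-89 + 112}} + 85908} = \frac{1}{\frac{1}{2 \left(- \frac{23}{23}\right)} + 85908} = \frac{1}{\frac{1}{2 \left(\left(-23\right) \frac{1}{23}\right)} + 85908} = \frac{1}{\frac{1}{2 \left(-1\right)} + 85908} = \frac{1}{\frac{1}{2} \left(-1\right) + 85908} = \frac{1}{- \frac{1}{2} + 85908} = \frac{1}{\frac{171815}{2}} = \frac{2}{171815}$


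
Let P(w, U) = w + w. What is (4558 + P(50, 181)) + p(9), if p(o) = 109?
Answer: 4767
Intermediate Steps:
P(w, U) = 2*w
(4558 + P(50, 181)) + p(9) = (4558 + 2*50) + 109 = (4558 + 100) + 109 = 4658 + 109 = 4767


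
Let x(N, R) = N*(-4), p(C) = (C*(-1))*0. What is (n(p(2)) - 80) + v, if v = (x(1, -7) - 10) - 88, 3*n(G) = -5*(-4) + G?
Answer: -526/3 ≈ -175.33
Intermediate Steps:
p(C) = 0 (p(C) = -C*0 = 0)
x(N, R) = -4*N
n(G) = 20/3 + G/3 (n(G) = (-5*(-4) + G)/3 = (20 + G)/3 = 20/3 + G/3)
v = -102 (v = (-4*1 - 10) - 88 = (-4 - 10) - 88 = -14 - 88 = -102)
(n(p(2)) - 80) + v = ((20/3 + (⅓)*0) - 80) - 102 = ((20/3 + 0) - 80) - 102 = (20/3 - 80) - 102 = -220/3 - 102 = -526/3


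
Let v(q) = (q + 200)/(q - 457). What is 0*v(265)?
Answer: 0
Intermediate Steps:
v(q) = (200 + q)/(-457 + q)
0*v(265) = 0*((200 + 265)/(-457 + 265)) = 0*(465/(-192)) = 0*(-1/192*465) = 0*(-155/64) = 0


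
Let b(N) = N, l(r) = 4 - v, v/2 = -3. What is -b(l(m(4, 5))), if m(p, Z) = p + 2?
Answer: -10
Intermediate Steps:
v = -6 (v = 2*(-3) = -6)
m(p, Z) = 2 + p
l(r) = 10 (l(r) = 4 - 1*(-6) = 4 + 6 = 10)
-b(l(m(4, 5))) = -1*10 = -10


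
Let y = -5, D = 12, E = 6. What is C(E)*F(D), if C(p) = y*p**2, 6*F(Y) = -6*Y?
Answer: 2160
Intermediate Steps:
F(Y) = -Y (F(Y) = (-6*Y)/6 = -Y)
C(p) = -5*p**2
C(E)*F(D) = (-5*6**2)*(-1*12) = -5*36*(-12) = -180*(-12) = 2160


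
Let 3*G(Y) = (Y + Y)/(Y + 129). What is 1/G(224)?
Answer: 1059/448 ≈ 2.3638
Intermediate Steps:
G(Y) = 2*Y/(3*(129 + Y)) (G(Y) = ((Y + Y)/(Y + 129))/3 = ((2*Y)/(129 + Y))/3 = (2*Y/(129 + Y))/3 = 2*Y/(3*(129 + Y)))
1/G(224) = 1/((2/3)*224/(129 + 224)) = 1/((2/3)*224/353) = 1/((2/3)*224*(1/353)) = 1/(448/1059) = 1059/448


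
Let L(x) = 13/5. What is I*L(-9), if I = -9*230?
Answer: -5382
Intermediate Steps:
L(x) = 13/5 (L(x) = 13*(⅕) = 13/5)
I = -2070
I*L(-9) = -2070*13/5 = -5382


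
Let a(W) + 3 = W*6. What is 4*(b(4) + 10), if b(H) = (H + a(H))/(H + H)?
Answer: 105/2 ≈ 52.500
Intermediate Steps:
a(W) = -3 + 6*W (a(W) = -3 + W*6 = -3 + 6*W)
b(H) = (-3 + 7*H)/(2*H) (b(H) = (H + (-3 + 6*H))/(H + H) = (-3 + 7*H)/((2*H)) = (-3 + 7*H)*(1/(2*H)) = (-3 + 7*H)/(2*H))
4*(b(4) + 10) = 4*((½)*(-3 + 7*4)/4 + 10) = 4*((½)*(¼)*(-3 + 28) + 10) = 4*((½)*(¼)*25 + 10) = 4*(25/8 + 10) = 4*(105/8) = 105/2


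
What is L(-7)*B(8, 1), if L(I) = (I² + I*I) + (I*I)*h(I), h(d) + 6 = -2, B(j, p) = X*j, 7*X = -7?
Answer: 2352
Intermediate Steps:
X = -1 (X = (⅐)*(-7) = -1)
B(j, p) = -j
h(d) = -8 (h(d) = -6 - 2 = -8)
L(I) = -6*I² (L(I) = (I² + I*I) + (I*I)*(-8) = (I² + I²) + I²*(-8) = 2*I² - 8*I² = -6*I²)
L(-7)*B(8, 1) = (-6*(-7)²)*(-1*8) = -6*49*(-8) = -294*(-8) = 2352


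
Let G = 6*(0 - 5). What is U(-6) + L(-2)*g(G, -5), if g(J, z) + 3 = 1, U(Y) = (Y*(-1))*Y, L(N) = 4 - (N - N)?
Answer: -44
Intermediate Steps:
L(N) = 4 (L(N) = 4 - 1*0 = 4 + 0 = 4)
U(Y) = -Y**2 (U(Y) = (-Y)*Y = -Y**2)
G = -30 (G = 6*(-5) = -30)
g(J, z) = -2 (g(J, z) = -3 + 1 = -2)
U(-6) + L(-2)*g(G, -5) = -1*(-6)**2 + 4*(-2) = -1*36 - 8 = -36 - 8 = -44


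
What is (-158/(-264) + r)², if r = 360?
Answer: 2265664801/17424 ≈ 1.3003e+5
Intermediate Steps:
(-158/(-264) + r)² = (-158/(-264) + 360)² = (-158*(-1/264) + 360)² = (79/132 + 360)² = (47599/132)² = 2265664801/17424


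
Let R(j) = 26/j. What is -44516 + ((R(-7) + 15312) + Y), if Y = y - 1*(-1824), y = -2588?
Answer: -209802/7 ≈ -29972.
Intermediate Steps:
Y = -764 (Y = -2588 - 1*(-1824) = -2588 + 1824 = -764)
-44516 + ((R(-7) + 15312) + Y) = -44516 + ((26/(-7) + 15312) - 764) = -44516 + ((26*(-1/7) + 15312) - 764) = -44516 + ((-26/7 + 15312) - 764) = -44516 + (107158/7 - 764) = -44516 + 101810/7 = -209802/7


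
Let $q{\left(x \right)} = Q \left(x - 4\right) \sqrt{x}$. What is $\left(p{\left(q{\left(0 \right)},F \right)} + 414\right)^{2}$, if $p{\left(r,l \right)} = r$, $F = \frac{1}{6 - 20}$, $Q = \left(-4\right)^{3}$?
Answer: $171396$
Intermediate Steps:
$Q = -64$
$q{\left(x \right)} = \sqrt{x} \left(256 - 64 x\right)$ ($q{\left(x \right)} = - 64 \left(x - 4\right) \sqrt{x} = - 64 \left(-4 + x\right) \sqrt{x} = \left(256 - 64 x\right) \sqrt{x} = \sqrt{x} \left(256 - 64 x\right)$)
$F = - \frac{1}{14}$ ($F = \frac{1}{-14} = - \frac{1}{14} \approx -0.071429$)
$\left(p{\left(q{\left(0 \right)},F \right)} + 414\right)^{2} = \left(64 \sqrt{0} \left(4 - 0\right) + 414\right)^{2} = \left(64 \cdot 0 \left(4 + 0\right) + 414\right)^{2} = \left(64 \cdot 0 \cdot 4 + 414\right)^{2} = \left(0 + 414\right)^{2} = 414^{2} = 171396$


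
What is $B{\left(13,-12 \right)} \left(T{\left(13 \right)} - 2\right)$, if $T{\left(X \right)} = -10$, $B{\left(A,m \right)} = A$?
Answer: $-156$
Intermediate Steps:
$B{\left(13,-12 \right)} \left(T{\left(13 \right)} - 2\right) = 13 \left(-10 - 2\right) = 13 \left(-12\right) = -156$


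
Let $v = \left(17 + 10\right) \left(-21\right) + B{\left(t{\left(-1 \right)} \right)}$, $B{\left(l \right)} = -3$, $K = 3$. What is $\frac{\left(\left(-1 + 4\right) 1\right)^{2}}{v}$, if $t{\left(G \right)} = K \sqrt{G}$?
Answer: $- \frac{3}{190} \approx -0.015789$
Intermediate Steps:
$t{\left(G \right)} = 3 \sqrt{G}$
$v = -570$ ($v = \left(17 + 10\right) \left(-21\right) - 3 = 27 \left(-21\right) - 3 = -567 - 3 = -570$)
$\frac{\left(\left(-1 + 4\right) 1\right)^{2}}{v} = \frac{\left(\left(-1 + 4\right) 1\right)^{2}}{-570} = \left(3 \cdot 1\right)^{2} \left(- \frac{1}{570}\right) = 3^{2} \left(- \frac{1}{570}\right) = 9 \left(- \frac{1}{570}\right) = - \frac{3}{190}$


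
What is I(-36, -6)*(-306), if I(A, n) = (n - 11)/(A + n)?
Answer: -867/7 ≈ -123.86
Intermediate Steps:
I(A, n) = (-11 + n)/(A + n)
I(-36, -6)*(-306) = ((-11 - 6)/(-36 - 6))*(-306) = (-17/(-42))*(-306) = -1/42*(-17)*(-306) = (17/42)*(-306) = -867/7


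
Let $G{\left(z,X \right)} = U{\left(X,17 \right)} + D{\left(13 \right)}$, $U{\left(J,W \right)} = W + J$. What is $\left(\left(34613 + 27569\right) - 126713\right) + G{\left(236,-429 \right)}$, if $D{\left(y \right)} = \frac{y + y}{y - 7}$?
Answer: $- \frac{194816}{3} \approx -64939.0$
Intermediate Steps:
$U{\left(J,W \right)} = J + W$
$D{\left(y \right)} = \frac{2 y}{-7 + y}$
$G{\left(z,X \right)} = \frac{64}{3} + X$ ($G{\left(z,X \right)} = \left(X + 17\right) + 2 \cdot 13 \frac{1}{-7 + 13} = \left(17 + X\right) + 2 \cdot 13 \cdot \frac{1}{6} = \left(17 + X\right) + \frac{13}{3} = \frac{64}{3} + X$)
$\left(\left(34613 + 27569\right) - 126713\right) + G{\left(236,-429 \right)} = \left(\left(34613 + 27569\right) - 126713\right) + \left(\frac{64}{3} - 429\right) = \left(62182 - 126713\right) - \frac{1223}{3} = -64531 - \frac{1223}{3} = - \frac{194816}{3}$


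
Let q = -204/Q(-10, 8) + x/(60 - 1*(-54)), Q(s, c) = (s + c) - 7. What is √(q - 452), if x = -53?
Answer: I*√5585658/114 ≈ 20.732*I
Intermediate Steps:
Q(s, c) = -7 + c + s (Q(s, c) = (c + s) - 7 = -7 + c + s)
q = 2531/114 (q = -204/(-7 + 8 - 10) - 53/(60 - 1*(-54)) = -204/(-9) - 53/(60 + 54) = -204*(-⅑) - 53/114 = 68/3 - 53*1/114 = 68/3 - 53/114 = 2531/114 ≈ 22.202)
√(q - 452) = √(2531/114 - 452) = √(-48997/114) = I*√5585658/114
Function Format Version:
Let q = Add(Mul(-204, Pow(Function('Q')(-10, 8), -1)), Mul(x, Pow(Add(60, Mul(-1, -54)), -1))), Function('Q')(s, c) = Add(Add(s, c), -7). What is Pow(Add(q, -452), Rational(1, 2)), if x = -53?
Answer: Mul(Rational(1, 114), I, Pow(5585658, Rational(1, 2))) ≈ Mul(20.732, I)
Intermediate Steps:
Function('Q')(s, c) = Add(-7, c, s) (Function('Q')(s, c) = Add(Add(c, s), -7) = Add(-7, c, s))
q = Rational(2531, 114) (q = Add(Mul(-204, Pow(Add(-7, 8, -10), -1)), Mul(-53, Pow(Add(60, Mul(-1, -54)), -1))) = Add(Mul(-204, Pow(-9, -1)), Mul(-53, Pow(Add(60, 54), -1))) = Add(Mul(-204, Rational(-1, 9)), Mul(-53, Pow(114, -1))) = Add(Rational(68, 3), Mul(-53, Rational(1, 114))) = Add(Rational(68, 3), Rational(-53, 114)) = Rational(2531, 114) ≈ 22.202)
Pow(Add(q, -452), Rational(1, 2)) = Pow(Add(Rational(2531, 114), -452), Rational(1, 2)) = Pow(Rational(-48997, 114), Rational(1, 2)) = Mul(Rational(1, 114), I, Pow(5585658, Rational(1, 2)))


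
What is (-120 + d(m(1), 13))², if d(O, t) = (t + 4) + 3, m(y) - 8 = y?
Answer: 10000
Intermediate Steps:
m(y) = 8 + y
d(O, t) = 7 + t (d(O, t) = (4 + t) + 3 = 7 + t)
(-120 + d(m(1), 13))² = (-120 + (7 + 13))² = (-120 + 20)² = (-100)² = 10000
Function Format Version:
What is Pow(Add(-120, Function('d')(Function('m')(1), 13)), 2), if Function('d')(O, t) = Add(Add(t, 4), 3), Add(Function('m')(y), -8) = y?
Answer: 10000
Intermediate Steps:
Function('m')(y) = Add(8, y)
Function('d')(O, t) = Add(7, t) (Function('d')(O, t) = Add(Add(4, t), 3) = Add(7, t))
Pow(Add(-120, Function('d')(Function('m')(1), 13)), 2) = Pow(Add(-120, Add(7, 13)), 2) = Pow(Add(-120, 20), 2) = Pow(-100, 2) = 10000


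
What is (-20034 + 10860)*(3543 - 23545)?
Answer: 183498348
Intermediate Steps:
(-20034 + 10860)*(3543 - 23545) = -9174*(-20002) = 183498348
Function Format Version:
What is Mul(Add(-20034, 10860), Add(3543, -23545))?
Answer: 183498348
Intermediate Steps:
Mul(Add(-20034, 10860), Add(3543, -23545)) = Mul(-9174, -20002) = 183498348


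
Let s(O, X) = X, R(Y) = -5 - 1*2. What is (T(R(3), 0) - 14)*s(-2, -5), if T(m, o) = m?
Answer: 105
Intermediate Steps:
R(Y) = -7 (R(Y) = -5 - 2 = -7)
(T(R(3), 0) - 14)*s(-2, -5) = (-7 - 14)*(-5) = -21*(-5) = 105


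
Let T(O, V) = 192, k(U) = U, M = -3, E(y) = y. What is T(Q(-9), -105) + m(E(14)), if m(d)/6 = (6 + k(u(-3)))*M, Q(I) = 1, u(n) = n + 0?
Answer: 138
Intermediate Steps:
u(n) = n
m(d) = -54 (m(d) = 6*((6 - 3)*(-3)) = 6*(3*(-3)) = 6*(-9) = -54)
T(Q(-9), -105) + m(E(14)) = 192 - 54 = 138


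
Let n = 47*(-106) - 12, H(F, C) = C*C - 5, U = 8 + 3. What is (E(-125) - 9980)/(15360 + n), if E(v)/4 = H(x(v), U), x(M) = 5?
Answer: -4758/5183 ≈ -0.91800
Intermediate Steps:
U = 11
H(F, C) = -5 + C**2 (H(F, C) = C**2 - 5 = -5 + C**2)
E(v) = 464 (E(v) = 4*(-5 + 11**2) = 4*(-5 + 121) = 4*116 = 464)
n = -4994 (n = -4982 - 12 = -4994)
(E(-125) - 9980)/(15360 + n) = (464 - 9980)/(15360 - 4994) = -9516/10366 = -9516*1/10366 = -4758/5183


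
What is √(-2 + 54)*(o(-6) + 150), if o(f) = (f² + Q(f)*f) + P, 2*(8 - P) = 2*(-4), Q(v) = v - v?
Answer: 396*√13 ≈ 1427.8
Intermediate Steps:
Q(v) = 0
P = 12 (P = 8 - (-4) = 8 - ½*(-8) = 8 + 4 = 12)
o(f) = 12 + f² (o(f) = (f² + 0*f) + 12 = (f² + 0) + 12 = f² + 12 = 12 + f²)
√(-2 + 54)*(o(-6) + 150) = √(-2 + 54)*((12 + (-6)²) + 150) = √52*((12 + 36) + 150) = (2*√13)*(48 + 150) = (2*√13)*198 = 396*√13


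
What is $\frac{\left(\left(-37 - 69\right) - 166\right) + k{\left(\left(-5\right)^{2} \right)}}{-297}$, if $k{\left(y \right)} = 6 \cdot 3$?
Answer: $\frac{254}{297} \approx 0.85522$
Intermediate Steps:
$k{\left(y \right)} = 18$
$\frac{\left(\left(-37 - 69\right) - 166\right) + k{\left(\left(-5\right)^{2} \right)}}{-297} = \frac{\left(\left(-37 - 69\right) - 166\right) + 18}{-297} = \left(\left(-106 - 166\right) + 18\right) \left(- \frac{1}{297}\right) = \left(-272 + 18\right) \left(- \frac{1}{297}\right) = \left(-254\right) \left(- \frac{1}{297}\right) = \frac{254}{297}$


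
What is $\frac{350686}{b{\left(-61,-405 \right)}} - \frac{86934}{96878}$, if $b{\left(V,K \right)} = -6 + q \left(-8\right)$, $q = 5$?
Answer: $- \frac{8494439318}{1114097} \approx -7624.5$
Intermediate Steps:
$b{\left(V,K \right)} = -46$ ($b{\left(V,K \right)} = -6 + 5 \left(-8\right) = -6 - 40 = -46$)
$\frac{350686}{b{\left(-61,-405 \right)}} - \frac{86934}{96878} = \frac{350686}{-46} - \frac{86934}{96878} = 350686 \left(- \frac{1}{46}\right) - \frac{43467}{48439} = - \frac{175343}{23} - \frac{43467}{48439} = - \frac{8494439318}{1114097}$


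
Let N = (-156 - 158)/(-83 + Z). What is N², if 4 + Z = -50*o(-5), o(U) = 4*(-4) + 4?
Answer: 98596/263169 ≈ 0.37465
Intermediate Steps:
o(U) = -12 (o(U) = -16 + 4 = -12)
Z = 596 (Z = -4 - 50*(-12) = -4 + 600 = 596)
N = -314/513 (N = (-156 - 158)/(-83 + 596) = -314/513 ≈ -0.61209)
N² = (-314/513)² = 98596/263169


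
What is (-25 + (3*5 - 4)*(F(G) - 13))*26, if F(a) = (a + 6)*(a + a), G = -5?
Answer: -7228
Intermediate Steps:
F(a) = 2*a*(6 + a) (F(a) = (6 + a)*(2*a) = 2*a*(6 + a))
(-25 + (3*5 - 4)*(F(G) - 13))*26 = (-25 + (3*5 - 4)*(2*(-5)*(6 - 5) - 13))*26 = (-25 + (15 - 4)*(2*(-5)*1 - 13))*26 = (-25 + 11*(-10 - 13))*26 = (-25 + 11*(-23))*26 = (-25 - 253)*26 = -278*26 = -7228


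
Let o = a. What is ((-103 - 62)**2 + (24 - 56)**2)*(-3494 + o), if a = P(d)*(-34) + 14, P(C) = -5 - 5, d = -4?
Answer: -88701860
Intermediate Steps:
P(C) = -10
a = 354 (a = -10*(-34) + 14 = 340 + 14 = 354)
o = 354
((-103 - 62)**2 + (24 - 56)**2)*(-3494 + o) = ((-103 - 62)**2 + (24 - 56)**2)*(-3494 + 354) = ((-165)**2 + (-32)**2)*(-3140) = (27225 + 1024)*(-3140) = 28249*(-3140) = -88701860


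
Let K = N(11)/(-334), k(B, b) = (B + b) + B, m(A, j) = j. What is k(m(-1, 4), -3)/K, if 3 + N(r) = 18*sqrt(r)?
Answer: -334/237 - 668*sqrt(11)/79 ≈ -29.454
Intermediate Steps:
N(r) = -3 + 18*sqrt(r)
k(B, b) = b + 2*B
K = 3/334 - 9*sqrt(11)/167 (K = (-3 + 18*sqrt(11))/(-334) = (-3 + 18*sqrt(11))*(-1/334) = 3/334 - 9*sqrt(11)/167 ≈ -0.16976)
k(m(-1, 4), -3)/K = (-3 + 2*4)/(3/334 - 9*sqrt(11)/167) = (-3 + 8)/(3/334 - 9*sqrt(11)/167) = 5/(3/334 - 9*sqrt(11)/167)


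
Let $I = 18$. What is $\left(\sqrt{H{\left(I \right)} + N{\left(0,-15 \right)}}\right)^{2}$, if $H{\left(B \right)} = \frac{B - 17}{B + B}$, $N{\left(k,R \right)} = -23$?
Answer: $- \frac{827}{36} \approx -22.972$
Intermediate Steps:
$H{\left(B \right)} = \frac{-17 + B}{2 B}$
$\left(\sqrt{H{\left(I \right)} + N{\left(0,-15 \right)}}\right)^{2} = \left(\sqrt{\frac{-17 + 18}{2 \cdot 18} - 23}\right)^{2} = \left(\sqrt{\frac{1}{2} \cdot \frac{1}{18} \cdot 1 - 23}\right)^{2} = \left(\sqrt{\frac{1}{36} - 23}\right)^{2} = \left(\sqrt{- \frac{827}{36}}\right)^{2} = \left(\frac{i \sqrt{827}}{6}\right)^{2} = - \frac{827}{36}$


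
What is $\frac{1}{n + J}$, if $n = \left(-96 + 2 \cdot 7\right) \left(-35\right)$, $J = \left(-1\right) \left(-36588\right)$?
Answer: $\frac{1}{39458} \approx 2.5343 \cdot 10^{-5}$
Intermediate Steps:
$J = 36588$
$n = 2870$ ($n = \left(-96 + 14\right) \left(-35\right) = \left(-82\right) \left(-35\right) = 2870$)
$\frac{1}{n + J} = \frac{1}{2870 + 36588} = \frac{1}{39458}$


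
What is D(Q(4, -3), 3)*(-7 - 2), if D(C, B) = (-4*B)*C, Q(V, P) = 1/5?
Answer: 108/5 ≈ 21.600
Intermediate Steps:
Q(V, P) = ⅕
D(C, B) = -4*B*C
D(Q(4, -3), 3)*(-7 - 2) = (-4*3*⅕)*(-7 - 2) = -12/5*(-9) = 108/5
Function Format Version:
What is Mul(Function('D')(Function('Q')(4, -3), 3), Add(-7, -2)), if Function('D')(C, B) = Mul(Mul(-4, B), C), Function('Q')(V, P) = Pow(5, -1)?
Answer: Rational(108, 5) ≈ 21.600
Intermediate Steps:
Function('Q')(V, P) = Rational(1, 5)
Function('D')(C, B) = Mul(-4, B, C)
Mul(Function('D')(Function('Q')(4, -3), 3), Add(-7, -2)) = Mul(Mul(-4, 3, Rational(1, 5)), Add(-7, -2)) = Mul(Rational(-12, 5), -9) = Rational(108, 5)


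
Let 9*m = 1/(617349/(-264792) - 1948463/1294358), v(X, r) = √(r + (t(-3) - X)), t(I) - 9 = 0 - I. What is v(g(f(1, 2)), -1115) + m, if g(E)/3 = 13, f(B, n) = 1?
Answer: -57122607256/1972512047457 + I*√1142 ≈ -0.028959 + 33.794*I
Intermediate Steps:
t(I) = 9 - I (t(I) = 9 + (0 - I) = 9 - I)
g(E) = 39 (g(E) = 3*13 = 39)
v(X, r) = √(12 + r - X) (v(X, r) = √(r + ((9 - 1*(-3)) - X)) = √(r + ((9 + 3) - X)) = √(r + (12 - X)) = √(12 + r - X))
m = -57122607256/1972512047457 (m = 1/(9*(617349/(-264792) - 1948463/1294358)) = 1/(9*(617349*(-1/264792) - 1948463*1/1294358)) = 1/(9*(-205783/88264 - 1948463/1294358)) = 1/(9*(-219168005273/57122607256)) = (⅑)*(-57122607256/219168005273) = -57122607256/1972512047457 ≈ -0.028959)
v(g(f(1, 2)), -1115) + m = √(12 - 1115 - 1*39) - 57122607256/1972512047457 = √(12 - 1115 - 39) - 57122607256/1972512047457 = √(-1142) - 57122607256/1972512047457 = I*√1142 - 57122607256/1972512047457 = -57122607256/1972512047457 + I*√1142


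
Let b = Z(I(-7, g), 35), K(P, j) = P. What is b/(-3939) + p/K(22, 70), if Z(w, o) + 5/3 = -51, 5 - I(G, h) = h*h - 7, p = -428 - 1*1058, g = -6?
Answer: -8778293/129987 ≈ -67.532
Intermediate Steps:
p = -1486 (p = -428 - 1058 = -1486)
I(G, h) = 12 - h² (I(G, h) = 5 - (h*h - 7) = 5 - (h² - 7) = 5 - (-7 + h²) = 5 + (7 - h²) = 12 - h²)
Z(w, o) = -158/3 (Z(w, o) = -5/3 - 51 = -158/3)
b = -158/3 ≈ -52.667
b/(-3939) + p/K(22, 70) = -158/3/(-3939) - 1486/22 = -158/3*(-1/3939) - 1486*1/22 = 158/11817 - 743/11 = -8778293/129987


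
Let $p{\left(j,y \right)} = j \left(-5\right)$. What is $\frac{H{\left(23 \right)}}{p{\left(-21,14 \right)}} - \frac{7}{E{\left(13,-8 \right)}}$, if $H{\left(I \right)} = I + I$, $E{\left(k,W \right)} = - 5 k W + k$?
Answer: $\frac{23783}{55965} \approx 0.42496$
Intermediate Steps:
$E{\left(k,W \right)} = k - 5 W k$ ($E{\left(k,W \right)} = - 5 W k + k = k - 5 W k$)
$H{\left(I \right)} = 2 I$
$p{\left(j,y \right)} = - 5 j$
$\frac{H{\left(23 \right)}}{p{\left(-21,14 \right)}} - \frac{7}{E{\left(13,-8 \right)}} = \frac{2 \cdot 23}{\left(-5\right) \left(-21\right)} - \frac{7}{13 \left(1 - -40\right)} = \frac{46}{105} - \frac{7}{13 \left(1 + 40\right)} = 46 \cdot \frac{1}{105} - \frac{7}{13 \cdot 41} = \frac{46}{105} - \frac{7}{533} = \frac{23783}{55965}$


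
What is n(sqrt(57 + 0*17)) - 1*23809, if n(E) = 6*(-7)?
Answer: -23851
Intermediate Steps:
n(E) = -42
n(sqrt(57 + 0*17)) - 1*23809 = -42 - 1*23809 = -42 - 23809 = -23851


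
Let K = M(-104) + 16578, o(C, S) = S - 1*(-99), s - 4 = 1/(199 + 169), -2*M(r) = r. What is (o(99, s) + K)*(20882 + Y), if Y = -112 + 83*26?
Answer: 8824048585/23 ≈ 3.8365e+8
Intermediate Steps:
M(r) = -r/2
s = 1473/368 (s = 4 + 1/(199 + 169) = 4 + 1/368 = 1473/368 ≈ 4.0027)
Y = 2046 (Y = -112 + 2158 = 2046)
o(C, S) = 99 + S (o(C, S) = S + 99 = 99 + S)
K = 16630 (K = -½*(-104) + 16578 = 52 + 16578 = 16630)
(o(99, s) + K)*(20882 + Y) = ((99 + 1473/368) + 16630)*(20882 + 2046) = (37905/368 + 16630)*22928 = (6157745/368)*22928 = 8824048585/23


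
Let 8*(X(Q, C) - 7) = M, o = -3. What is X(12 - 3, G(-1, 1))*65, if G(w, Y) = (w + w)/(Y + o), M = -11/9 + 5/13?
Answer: 16135/36 ≈ 448.19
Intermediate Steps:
M = -98/117 (M = -11*⅑ + 5*(1/13) = -11/9 + 5/13 = -98/117 ≈ -0.83761)
G(w, Y) = 2*w/(-3 + Y) (G(w, Y) = (w + w)/(Y - 3) = (2*w)/(-3 + Y) = 2*w/(-3 + Y))
X(Q, C) = 3227/468 (X(Q, C) = 7 + (⅛)*(-98/117) = 7 - 49/468 = 3227/468)
X(12 - 3, G(-1, 1))*65 = (3227/468)*65 = 16135/36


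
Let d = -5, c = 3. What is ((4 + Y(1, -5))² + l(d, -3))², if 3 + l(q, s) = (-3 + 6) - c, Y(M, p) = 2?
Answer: 1089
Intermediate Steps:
l(q, s) = -3 (l(q, s) = -3 + ((-3 + 6) - 1*3) = -3 + (3 - 3) = -3 + 0 = -3)
((4 + Y(1, -5))² + l(d, -3))² = ((4 + 2)² - 3)² = (6² - 3)² = (36 - 3)² = 33² = 1089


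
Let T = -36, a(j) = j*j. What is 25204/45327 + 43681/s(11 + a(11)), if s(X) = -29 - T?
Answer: 1980105115/317289 ≈ 6240.7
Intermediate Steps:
a(j) = j²
s(X) = 7 (s(X) = -29 - 1*(-36) = -29 + 36 = 7)
25204/45327 + 43681/s(11 + a(11)) = 25204/45327 + 43681/7 = 1980105115/317289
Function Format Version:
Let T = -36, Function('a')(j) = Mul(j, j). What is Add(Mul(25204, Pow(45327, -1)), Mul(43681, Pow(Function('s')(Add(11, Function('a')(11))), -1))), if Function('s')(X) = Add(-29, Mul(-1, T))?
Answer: Rational(1980105115, 317289) ≈ 6240.7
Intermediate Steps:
Function('a')(j) = Pow(j, 2)
Function('s')(X) = 7 (Function('s')(X) = Add(-29, Mul(-1, -36)) = Add(-29, 36) = 7)
Add(Mul(25204, Pow(45327, -1)), Mul(43681, Pow(Function('s')(Add(11, Function('a')(11))), -1))) = Add(Mul(25204, Pow(45327, -1)), Mul(43681, Pow(7, -1))) = Add(Mul(25204, Rational(1, 45327)), Mul(43681, Rational(1, 7))) = Add(Rational(25204, 45327), Rational(43681, 7)) = Rational(1980105115, 317289)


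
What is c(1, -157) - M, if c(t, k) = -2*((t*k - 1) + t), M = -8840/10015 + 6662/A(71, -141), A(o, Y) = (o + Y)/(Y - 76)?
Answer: -203678233/10015 ≈ -20337.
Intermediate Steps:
A(o, Y) = (Y + o)/(-76 + Y)
M = 206822943/10015 (M = -8840/10015 + 6662/(((-141 + 71)/(-76 - 141))) = -8840*1/10015 + 6662/((-70/(-217))) = -1768/2003 + 6662/((-1/217*(-70))) = -1768/2003 + 6662/(10/31) = -1768/2003 + 6662*(31/10) = -1768/2003 + 103261/5 = 206822943/10015 ≈ 20651.)
c(t, k) = 2 - 2*t - 2*k*t (c(t, k) = -2*((k*t - 1) + t) = -2*((-1 + k*t) + t) = -2*(-1 + t + k*t) = 2 - 2*t - 2*k*t)
c(1, -157) - M = (2 - 2*1 - 2*(-157)*1) - 1*206822943/10015 = (2 - 2 + 314) - 206822943/10015 = 314 - 206822943/10015 = -203678233/10015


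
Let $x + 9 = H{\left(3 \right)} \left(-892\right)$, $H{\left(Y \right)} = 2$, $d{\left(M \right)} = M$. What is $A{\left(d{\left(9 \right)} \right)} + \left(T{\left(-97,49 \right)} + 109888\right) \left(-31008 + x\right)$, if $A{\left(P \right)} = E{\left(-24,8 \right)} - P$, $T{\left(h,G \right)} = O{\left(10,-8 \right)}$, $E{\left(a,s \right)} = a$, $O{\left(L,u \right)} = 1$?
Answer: $-3604469122$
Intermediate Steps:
$T{\left(h,G \right)} = 1$
$A{\left(P \right)} = -24 - P$
$x = -1793$ ($x = -9 + 2 \left(-892\right) = -9 - 1784 = -1793$)
$A{\left(d{\left(9 \right)} \right)} + \left(T{\left(-97,49 \right)} + 109888\right) \left(-31008 + x\right) = \left(-24 - 9\right) + \left(1 + 109888\right) \left(-31008 - 1793\right) = \left(-24 - 9\right) + 109889 \left(-32801\right) = -33 - 3604469089 = -3604469122$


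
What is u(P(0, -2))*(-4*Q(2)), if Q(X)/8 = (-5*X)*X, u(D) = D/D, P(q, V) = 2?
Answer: 640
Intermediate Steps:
u(D) = 1
Q(X) = -40*X² (Q(X) = 8*((-5*X)*X) = 8*(-5*X²) = -40*X²)
u(P(0, -2))*(-4*Q(2)) = 1*(-(-160)*2²) = 1*(-(-160)*4) = 1*(-4*(-160)) = 1*640 = 640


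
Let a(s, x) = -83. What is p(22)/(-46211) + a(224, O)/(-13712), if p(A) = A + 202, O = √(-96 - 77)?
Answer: 764025/633645232 ≈ 0.0012058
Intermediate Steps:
O = I*√173 (O = √(-173) = I*√173 ≈ 13.153*I)
p(A) = 202 + A
p(22)/(-46211) + a(224, O)/(-13712) = (202 + 22)/(-46211) - 83/(-13712) = 224*(-1/46211) - 83*(-1/13712) = -224/46211 + 83/13712 = 764025/633645232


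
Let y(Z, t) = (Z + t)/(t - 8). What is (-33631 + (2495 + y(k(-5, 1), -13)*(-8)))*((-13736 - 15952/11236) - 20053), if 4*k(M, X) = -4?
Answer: 8867552807536/8427 ≈ 1.0523e+9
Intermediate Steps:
k(M, X) = -1 (k(M, X) = (¼)*(-4) = -1)
y(Z, t) = (Z + t)/(-8 + t)
(-33631 + (2495 + y(k(-5, 1), -13)*(-8)))*((-13736 - 15952/11236) - 20053) = (-33631 + (2495 + ((-1 - 13)/(-8 - 13))*(-8)))*((-13736 - 15952/11236) - 20053) = (-33631 + (2495 + (-14/(-21))*(-8)))*((-13736 - 15952*1/11236) - 20053) = (-33631 + (2495 - 1/21*(-14)*(-8)))*((-13736 - 3988/2809) - 20053) = (-33631 + (2495 + (⅔)*(-8)))*(-38588412/2809 - 20053) = (-33631 + (2495 - 16/3))*(-94917289/2809) = (-33631 + 7469/3)*(-94917289/2809) = -93424/3*(-94917289/2809) = 8867552807536/8427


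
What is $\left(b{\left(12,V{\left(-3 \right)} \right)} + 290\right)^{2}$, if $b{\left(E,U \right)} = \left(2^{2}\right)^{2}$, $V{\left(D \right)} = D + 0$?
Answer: $93636$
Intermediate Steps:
$V{\left(D \right)} = D$
$b{\left(E,U \right)} = 16$ ($b{\left(E,U \right)} = 4^{2} = 16$)
$\left(b{\left(12,V{\left(-3 \right)} \right)} + 290\right)^{2} = \left(16 + 290\right)^{2} = 306^{2} = 93636$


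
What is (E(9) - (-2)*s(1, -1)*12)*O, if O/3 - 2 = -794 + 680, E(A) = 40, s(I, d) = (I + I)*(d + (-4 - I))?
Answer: 83328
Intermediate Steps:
s(I, d) = 2*I*(-4 + d - I) (s(I, d) = (2*I)*(-4 + d - I) = 2*I*(-4 + d - I))
O = -336 (O = 6 + 3*(-794 + 680) = 6 + 3*(-114) = 6 - 342 = -336)
(E(9) - (-2)*s(1, -1)*12)*O = (40 - (-2)*2*1*(-4 - 1 - 1*1)*12)*(-336) = (40 - (-2)*2*1*(-4 - 1 - 1)*12)*(-336) = (40 - (-2)*2*1*(-6)*12)*(-336) = (40 - (-2)*(-12)*12)*(-336) = (40 - 2*12*12)*(-336) = (40 - 24*12)*(-336) = (40 - 288)*(-336) = -248*(-336) = 83328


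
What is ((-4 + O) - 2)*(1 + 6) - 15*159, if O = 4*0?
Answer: -2427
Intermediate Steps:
O = 0
((-4 + O) - 2)*(1 + 6) - 15*159 = ((-4 + 0) - 2)*(1 + 6) - 15*159 = (-4 - 2)*7 - 2385 = -6*7 - 2385 = -42 - 2385 = -2427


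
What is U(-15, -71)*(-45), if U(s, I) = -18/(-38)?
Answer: -405/19 ≈ -21.316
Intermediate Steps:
U(s, I) = 9/19 (U(s, I) = -18*(-1/38) = 9/19)
U(-15, -71)*(-45) = (9/19)*(-45) = -405/19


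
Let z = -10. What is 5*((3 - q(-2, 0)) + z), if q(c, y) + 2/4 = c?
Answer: -45/2 ≈ -22.500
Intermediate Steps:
q(c, y) = -½ + c
5*((3 - q(-2, 0)) + z) = 5*((3 - (-½ - 2)) - 10) = 5*((3 - 1*(-5/2)) - 10) = 5*((3 + 5/2) - 10) = 5*(11/2 - 10) = 5*(-9/2) = -45/2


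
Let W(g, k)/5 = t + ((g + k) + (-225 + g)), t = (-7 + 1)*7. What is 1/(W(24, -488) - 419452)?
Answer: -1/422987 ≈ -2.3641e-6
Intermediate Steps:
t = -42 (t = -6*7 = -42)
W(g, k) = -1335 + 5*k + 10*g (W(g, k) = 5*(-42 + ((g + k) + (-225 + g))) = 5*(-42 + (-225 + k + 2*g)) = 5*(-267 + k + 2*g) = -1335 + 5*k + 10*g)
1/(W(24, -488) - 419452) = 1/((-1335 + 5*(-488) + 10*24) - 419452) = 1/((-1335 - 2440 + 240) - 419452) = 1/(-3535 - 419452) = 1/(-422987) = -1/422987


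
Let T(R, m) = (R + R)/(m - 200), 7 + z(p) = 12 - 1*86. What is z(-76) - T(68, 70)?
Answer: -5197/65 ≈ -79.954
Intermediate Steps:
z(p) = -81 (z(p) = -7 + (12 - 1*86) = -7 + (12 - 86) = -7 - 74 = -81)
T(R, m) = 2*R/(-200 + m) (T(R, m) = (2*R)/(-200 + m) = 2*R/(-200 + m))
z(-76) - T(68, 70) = -81 - 2*68/(-200 + 70) = -81 - 2*68/(-130) = -81 - 2*68*(-1)/130 = -81 - 1*(-68/65) = -81 + 68/65 = -5197/65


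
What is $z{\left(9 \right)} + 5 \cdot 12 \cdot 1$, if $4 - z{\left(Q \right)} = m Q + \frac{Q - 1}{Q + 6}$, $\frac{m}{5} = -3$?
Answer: $\frac{2977}{15} \approx 198.47$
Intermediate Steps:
$m = -15$ ($m = 5 \left(-3\right) = -15$)
$z{\left(Q \right)} = 4 + 15 Q - \frac{-1 + Q}{6 + Q}$ ($z{\left(Q \right)} = 4 - \left(- 15 Q + \frac{Q - 1}{Q + 6}\right) = 4 - \left(- 15 Q + \frac{-1 + Q}{6 + Q}\right) = 4 + \left(15 Q - \frac{-1 + Q}{6 + Q}\right) = 4 + 15 Q - \frac{-1 + Q}{6 + Q}$)
$z{\left(9 \right)} + 5 \cdot 12 \cdot 1 = \frac{25 + 15 \cdot 9^{2} + 93 \cdot 9}{6 + 9} + 5 \cdot 12 \cdot 1 = \frac{25 + 15 \cdot 81 + 837}{15} + 60 \cdot 1 = \frac{25 + 1215 + 837}{15} + 60 = \frac{1}{15} \cdot 2077 + 60 = \frac{2077}{15} + 60 = \frac{2977}{15}$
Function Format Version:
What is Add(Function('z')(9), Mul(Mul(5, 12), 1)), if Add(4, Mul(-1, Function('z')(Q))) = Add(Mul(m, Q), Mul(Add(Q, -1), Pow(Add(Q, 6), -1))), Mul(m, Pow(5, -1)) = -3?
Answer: Rational(2977, 15) ≈ 198.47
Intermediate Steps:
m = -15 (m = Mul(5, -3) = -15)
Function('z')(Q) = Add(4, Mul(15, Q), Mul(-1, Pow(Add(6, Q), -1), Add(-1, Q))) (Function('z')(Q) = Add(4, Mul(-1, Add(Mul(-15, Q), Mul(Add(Q, -1), Pow(Add(Q, 6), -1))))) = Add(4, Mul(-1, Add(Mul(-15, Q), Mul(Add(-1, Q), Pow(Add(6, Q), -1))))) = Add(4, Mul(-1, Add(Mul(-15, Q), Mul(Pow(Add(6, Q), -1), Add(-1, Q))))) = Add(4, Add(Mul(15, Q), Mul(-1, Pow(Add(6, Q), -1), Add(-1, Q)))) = Add(4, Mul(15, Q), Mul(-1, Pow(Add(6, Q), -1), Add(-1, Q))))
Add(Function('z')(9), Mul(Mul(5, 12), 1)) = Add(Mul(Pow(Add(6, 9), -1), Add(25, Mul(15, Pow(9, 2)), Mul(93, 9))), Mul(Mul(5, 12), 1)) = Add(Mul(Pow(15, -1), Add(25, Mul(15, 81), 837)), Mul(60, 1)) = Add(Mul(Rational(1, 15), Add(25, 1215, 837)), 60) = Add(Mul(Rational(1, 15), 2077), 60) = Add(Rational(2077, 15), 60) = Rational(2977, 15)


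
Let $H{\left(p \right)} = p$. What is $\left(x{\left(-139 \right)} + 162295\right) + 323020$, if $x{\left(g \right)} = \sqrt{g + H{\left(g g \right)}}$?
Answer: $485315 + \sqrt{19182} \approx 4.8545 \cdot 10^{5}$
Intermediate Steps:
$x{\left(g \right)} = \sqrt{g + g^{2}}$ ($x{\left(g \right)} = \sqrt{g + g g} = \sqrt{g + g^{2}}$)
$\left(x{\left(-139 \right)} + 162295\right) + 323020 = \left(\sqrt{- 139 \left(1 - 139\right)} + 162295\right) + 323020 = \left(\sqrt{\left(-139\right) \left(-138\right)} + 162295\right) + 323020 = \left(\sqrt{19182} + 162295\right) + 323020 = \left(162295 + \sqrt{19182}\right) + 323020 = 485315 + \sqrt{19182}$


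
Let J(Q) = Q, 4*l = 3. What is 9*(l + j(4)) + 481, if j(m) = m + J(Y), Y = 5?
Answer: 2275/4 ≈ 568.75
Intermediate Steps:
l = ¾ (l = (¼)*3 = ¾ ≈ 0.75000)
j(m) = 5 + m (j(m) = m + 5 = 5 + m)
9*(l + j(4)) + 481 = 9*(¾ + (5 + 4)) + 481 = 9*(¾ + 9) + 481 = 9*(39/4) + 481 = 351/4 + 481 = 2275/4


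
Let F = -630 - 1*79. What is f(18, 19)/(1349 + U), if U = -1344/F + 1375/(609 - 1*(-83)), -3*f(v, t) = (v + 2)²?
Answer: -39250240/398257257 ≈ -0.098555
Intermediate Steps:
f(v, t) = -(2 + v)²/3 (f(v, t) = -(v + 2)²/3 = -(2 + v)²/3)
F = -709 (F = -630 - 79 = -709)
U = 1904923/490628 (U = -1344/(-709) + 1375/(609 - 1*(-83)) = -1344*(-1/709) + 1375/(609 + 83) = 1344/709 + 1375/692 = 1904923/490628 ≈ 3.8826)
f(18, 19)/(1349 + U) = (-(2 + 18)²/3)/(1349 + 1904923/490628) = (-⅓*20²)/(663762095/490628) = 490628*(-⅓*400)/663762095 = (490628/663762095)*(-400/3) = -39250240/398257257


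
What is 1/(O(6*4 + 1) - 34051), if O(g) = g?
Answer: -1/34026 ≈ -2.9389e-5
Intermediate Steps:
1/(O(6*4 + 1) - 34051) = 1/((6*4 + 1) - 34051) = 1/((24 + 1) - 34051) = 1/(25 - 34051) = 1/(-34026) = -1/34026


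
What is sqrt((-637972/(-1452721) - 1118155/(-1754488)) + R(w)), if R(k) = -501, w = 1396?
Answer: I*sqrt(811911741930181765570433734)/1274390780924 ≈ 22.359*I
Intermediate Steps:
sqrt((-637972/(-1452721) - 1118155/(-1754488)) + R(w)) = sqrt((-637972/(-1452721) - 1118155/(-1754488)) - 501) = sqrt((-637972*(-1/1452721) - 1118155*(-1/1754488)) - 501) = sqrt((637972/1452721 + 1118155/1754488) - 501) = sqrt(2743681468091/2548781561848 - 501) = sqrt(-1274195881017757/2548781561848) = I*sqrt(811911741930181765570433734)/1274390780924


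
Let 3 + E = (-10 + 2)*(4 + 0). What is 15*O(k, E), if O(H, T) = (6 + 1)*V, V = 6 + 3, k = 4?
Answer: 945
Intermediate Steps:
V = 9
E = -35 (E = -3 + (-10 + 2)*(4 + 0) = -3 - 8*4 = -3 - 32 = -35)
O(H, T) = 63 (O(H, T) = (6 + 1)*9 = 7*9 = 63)
15*O(k, E) = 15*63 = 945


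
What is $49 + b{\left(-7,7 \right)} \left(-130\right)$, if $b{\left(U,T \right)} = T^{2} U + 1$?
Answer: $44509$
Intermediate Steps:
$b{\left(U,T \right)} = 1 + U T^{2}$ ($b{\left(U,T \right)} = U T^{2} + 1 = 1 + U T^{2}$)
$49 + b{\left(-7,7 \right)} \left(-130\right) = 49 + \left(1 - 7 \cdot 7^{2}\right) \left(-130\right) = 49 + \left(1 - 343\right) \left(-130\right) = 49 - -44460 = 49 + 44460 = 44509$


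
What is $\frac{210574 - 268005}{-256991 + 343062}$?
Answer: $- \frac{57431}{86071} \approx -0.66725$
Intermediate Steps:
$\frac{210574 - 268005}{-256991 + 343062} = \frac{210574 - 268005}{86071} = \left(-57431\right) \frac{1}{86071} = - \frac{57431}{86071}$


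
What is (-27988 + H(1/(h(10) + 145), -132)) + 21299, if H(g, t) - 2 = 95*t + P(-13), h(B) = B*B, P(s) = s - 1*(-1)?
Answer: -19239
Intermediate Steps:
P(s) = 1 + s (P(s) = s + 1 = 1 + s)
h(B) = B²
H(g, t) = -10 + 95*t (H(g, t) = 2 + (95*t + (1 - 13)) = 2 + (95*t - 12) = 2 + (-12 + 95*t) = -10 + 95*t)
(-27988 + H(1/(h(10) + 145), -132)) + 21299 = (-27988 + (-10 + 95*(-132))) + 21299 = (-27988 + (-10 - 12540)) + 21299 = (-27988 - 12550) + 21299 = -40538 + 21299 = -19239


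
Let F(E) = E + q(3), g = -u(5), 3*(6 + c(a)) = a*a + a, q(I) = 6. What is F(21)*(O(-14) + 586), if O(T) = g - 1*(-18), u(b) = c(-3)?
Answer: 16416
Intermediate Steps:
c(a) = -6 + a/3 + a**2/3 (c(a) = -6 + (a*a + a)/3 = -6 + (a**2 + a)/3 = -6 + (a + a**2)/3 = -6 + (a/3 + a**2/3) = -6 + a/3 + a**2/3)
u(b) = -4 (u(b) = -6 + (1/3)*(-3) + (1/3)*(-3)**2 = -6 - 1 + (1/3)*9 = -6 - 1 + 3 = -4)
g = 4 (g = -1*(-4) = 4)
O(T) = 22 (O(T) = 4 - 1*(-18) = 4 + 18 = 22)
F(E) = 6 + E (F(E) = E + 6 = 6 + E)
F(21)*(O(-14) + 586) = (6 + 21)*(22 + 586) = 27*608 = 16416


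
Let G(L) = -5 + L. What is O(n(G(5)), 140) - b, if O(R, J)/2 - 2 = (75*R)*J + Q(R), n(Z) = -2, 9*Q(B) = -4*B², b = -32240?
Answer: -87836/9 ≈ -9759.6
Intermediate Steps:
Q(B) = -4*B²/9 (Q(B) = (-4*B²)/9 = -4*B²/9)
O(R, J) = 4 - 8*R²/9 + 150*J*R (O(R, J) = 4 + 2*((75*R)*J - 4*R²/9) = 4 + 2*(75*J*R - 4*R²/9) = 4 + 2*(-4*R²/9 + 75*J*R) = 4 + (-8*R²/9 + 150*J*R) = 4 - 8*R²/9 + 150*J*R)
O(n(G(5)), 140) - b = (4 - 8/9*(-2)² + 150*140*(-2)) - 1*(-32240) = (4 - 8/9*4 - 42000) + 32240 = (4 - 32/9 - 42000) + 32240 = -377996/9 + 32240 = -87836/9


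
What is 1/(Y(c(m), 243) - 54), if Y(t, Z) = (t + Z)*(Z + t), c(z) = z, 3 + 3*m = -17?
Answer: 9/502195 ≈ 1.7921e-5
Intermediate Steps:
m = -20/3 (m = -1 + (⅓)*(-17) = -1 - 17/3 = -20/3 ≈ -6.6667)
Y(t, Z) = (Z + t)² (Y(t, Z) = (Z + t)*(Z + t) = (Z + t)²)
1/(Y(c(m), 243) - 54) = 1/((243 - 20/3)² - 54) = 1/((709/3)² - 54) = 1/(502681/9 - 54) = 1/(502195/9) = 9/502195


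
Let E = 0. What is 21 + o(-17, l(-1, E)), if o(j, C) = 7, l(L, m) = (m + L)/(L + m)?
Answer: 28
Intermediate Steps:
l(L, m) = 1 (l(L, m) = (L + m)/(L + m) = 1)
21 + o(-17, l(-1, E)) = 21 + 7 = 28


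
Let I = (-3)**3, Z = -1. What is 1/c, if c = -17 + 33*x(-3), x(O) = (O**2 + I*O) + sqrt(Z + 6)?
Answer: 2953/8714764 - 33*sqrt(5)/8714764 ≈ 0.00033038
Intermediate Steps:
I = -27
x(O) = sqrt(5) + O**2 - 27*O (x(O) = (O**2 - 27*O) + sqrt(-1 + 6) = (O**2 - 27*O) + sqrt(5) = sqrt(5) + O**2 - 27*O)
c = 2953 + 33*sqrt(5) (c = -17 + 33*(sqrt(5) + (-3)**2 - 27*(-3)) = -17 + 33*(sqrt(5) + 9 + 81) = -17 + 33*(90 + sqrt(5)) = -17 + (2970 + 33*sqrt(5)) = 2953 + 33*sqrt(5) ≈ 3026.8)
1/c = 1/(2953 + 33*sqrt(5))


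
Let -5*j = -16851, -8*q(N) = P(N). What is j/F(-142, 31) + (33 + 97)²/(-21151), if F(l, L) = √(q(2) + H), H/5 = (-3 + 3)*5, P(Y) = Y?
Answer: -1300/1627 - 33702*I/5 ≈ -0.79902 - 6740.4*I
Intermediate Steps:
q(N) = -N/8
j = 16851/5 (j = -⅕*(-16851) = 16851/5 ≈ 3370.2)
H = 0 (H = 5*((-3 + 3)*5) = 5*(0*5) = 5*0 = 0)
F(l, L) = I/2 (F(l, L) = √(-⅛*2 + 0) = √(-¼ + 0) = √(-¼) = I/2)
j/F(-142, 31) + (33 + 97)²/(-21151) = 16851/(5*((I/2))) + (33 + 97)²/(-21151) = 16851*(-2*I)/5 + 130²*(-1/21151) = -33702*I/5 + 16900*(-1/21151) = -33702*I/5 - 1300/1627 = -1300/1627 - 33702*I/5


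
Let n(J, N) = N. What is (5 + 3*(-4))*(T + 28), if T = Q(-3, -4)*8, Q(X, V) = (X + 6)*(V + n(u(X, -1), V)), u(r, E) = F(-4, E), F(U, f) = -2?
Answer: 1148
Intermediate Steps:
u(r, E) = -2
Q(X, V) = 2*V*(6 + X) (Q(X, V) = (X + 6)*(V + V) = (6 + X)*(2*V) = 2*V*(6 + X))
T = -192 (T = (2*(-4)*(6 - 3))*8 = (2*(-4)*3)*8 = -24*8 = -192)
(5 + 3*(-4))*(T + 28) = (5 + 3*(-4))*(-192 + 28) = (5 - 12)*(-164) = -7*(-164) = 1148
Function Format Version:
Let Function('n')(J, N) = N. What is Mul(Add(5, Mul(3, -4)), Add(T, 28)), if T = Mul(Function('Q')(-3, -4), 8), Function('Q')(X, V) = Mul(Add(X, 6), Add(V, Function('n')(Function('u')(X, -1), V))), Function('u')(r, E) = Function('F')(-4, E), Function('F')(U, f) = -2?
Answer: 1148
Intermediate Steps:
Function('u')(r, E) = -2
Function('Q')(X, V) = Mul(2, V, Add(6, X)) (Function('Q')(X, V) = Mul(Add(X, 6), Add(V, V)) = Mul(Add(6, X), Mul(2, V)) = Mul(2, V, Add(6, X)))
T = -192 (T = Mul(Mul(2, -4, Add(6, -3)), 8) = Mul(Mul(2, -4, 3), 8) = Mul(-24, 8) = -192)
Mul(Add(5, Mul(3, -4)), Add(T, 28)) = Mul(Add(5, Mul(3, -4)), Add(-192, 28)) = Mul(Add(5, -12), -164) = Mul(-7, -164) = 1148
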